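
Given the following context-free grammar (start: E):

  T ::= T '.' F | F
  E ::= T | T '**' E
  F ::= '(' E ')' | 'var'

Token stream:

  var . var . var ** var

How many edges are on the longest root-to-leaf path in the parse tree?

[E [T [T [T [F var]] . [F var]] . [F var]] ** [E [T [F var]]]]

5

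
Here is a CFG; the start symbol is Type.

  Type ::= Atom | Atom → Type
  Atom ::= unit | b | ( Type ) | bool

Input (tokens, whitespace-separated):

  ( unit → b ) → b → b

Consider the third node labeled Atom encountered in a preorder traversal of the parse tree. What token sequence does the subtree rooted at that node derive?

[Type [Atom ( [Type [Atom unit] → [Type [Atom b]]] )] → [Type [Atom b] → [Type [Atom b]]]]

b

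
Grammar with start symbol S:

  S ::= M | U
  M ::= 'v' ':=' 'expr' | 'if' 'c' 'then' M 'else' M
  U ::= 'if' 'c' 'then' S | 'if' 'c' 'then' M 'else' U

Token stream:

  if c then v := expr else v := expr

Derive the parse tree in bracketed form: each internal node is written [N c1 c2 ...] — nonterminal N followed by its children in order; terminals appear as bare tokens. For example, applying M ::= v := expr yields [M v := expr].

S
M
if c then M else M
if c then v := expr else M
if c then v := expr else v := expr

[S [M if c then [M v := expr] else [M v := expr]]]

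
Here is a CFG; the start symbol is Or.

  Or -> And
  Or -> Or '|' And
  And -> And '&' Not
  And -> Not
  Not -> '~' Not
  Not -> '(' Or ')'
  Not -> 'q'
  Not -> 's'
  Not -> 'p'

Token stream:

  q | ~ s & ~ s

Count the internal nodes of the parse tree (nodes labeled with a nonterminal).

10

[Or [Or [And [Not q]]] | [And [And [Not ~ [Not s]]] & [Not ~ [Not s]]]]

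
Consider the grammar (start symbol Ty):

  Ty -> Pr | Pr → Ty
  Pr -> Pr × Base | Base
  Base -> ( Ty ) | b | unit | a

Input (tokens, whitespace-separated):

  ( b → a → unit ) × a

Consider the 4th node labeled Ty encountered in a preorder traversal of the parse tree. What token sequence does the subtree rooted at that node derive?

unit

[Ty [Pr [Pr [Base ( [Ty [Pr [Base b]] → [Ty [Pr [Base a]] → [Ty [Pr [Base unit]]]]] )]] × [Base a]]]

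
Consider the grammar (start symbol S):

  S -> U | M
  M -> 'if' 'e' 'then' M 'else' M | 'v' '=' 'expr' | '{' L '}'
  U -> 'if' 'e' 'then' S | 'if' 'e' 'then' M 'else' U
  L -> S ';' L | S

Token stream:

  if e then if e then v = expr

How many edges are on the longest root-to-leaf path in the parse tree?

6

[S [U if e then [S [U if e then [S [M v = expr]]]]]]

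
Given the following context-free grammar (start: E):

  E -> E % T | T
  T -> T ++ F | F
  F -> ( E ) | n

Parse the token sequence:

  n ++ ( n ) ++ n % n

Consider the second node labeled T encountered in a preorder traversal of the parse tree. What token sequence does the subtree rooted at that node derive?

n ++ ( n )

[E [E [T [T [T [F n]] ++ [F ( [E [T [F n]]] )]] ++ [F n]]] % [T [F n]]]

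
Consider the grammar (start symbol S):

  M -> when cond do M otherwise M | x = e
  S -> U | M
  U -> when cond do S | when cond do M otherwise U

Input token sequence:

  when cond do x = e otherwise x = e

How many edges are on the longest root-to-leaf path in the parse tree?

[S [M when cond do [M x = e] otherwise [M x = e]]]

3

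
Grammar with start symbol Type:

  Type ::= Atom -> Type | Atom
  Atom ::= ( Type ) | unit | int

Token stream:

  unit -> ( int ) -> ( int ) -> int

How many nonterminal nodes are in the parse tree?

[Type [Atom unit] -> [Type [Atom ( [Type [Atom int]] )] -> [Type [Atom ( [Type [Atom int]] )] -> [Type [Atom int]]]]]

12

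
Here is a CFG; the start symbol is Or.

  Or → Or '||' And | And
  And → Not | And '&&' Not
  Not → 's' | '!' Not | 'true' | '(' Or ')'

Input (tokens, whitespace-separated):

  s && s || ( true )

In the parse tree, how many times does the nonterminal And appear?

4

[Or [Or [And [And [Not s]] && [Not s]]] || [And [Not ( [Or [And [Not true]]] )]]]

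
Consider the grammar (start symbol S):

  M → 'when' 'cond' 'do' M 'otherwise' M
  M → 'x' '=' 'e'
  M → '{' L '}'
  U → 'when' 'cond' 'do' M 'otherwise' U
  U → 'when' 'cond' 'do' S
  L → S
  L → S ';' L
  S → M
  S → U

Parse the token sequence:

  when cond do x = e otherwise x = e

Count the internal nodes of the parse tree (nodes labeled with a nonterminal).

4

[S [M when cond do [M x = e] otherwise [M x = e]]]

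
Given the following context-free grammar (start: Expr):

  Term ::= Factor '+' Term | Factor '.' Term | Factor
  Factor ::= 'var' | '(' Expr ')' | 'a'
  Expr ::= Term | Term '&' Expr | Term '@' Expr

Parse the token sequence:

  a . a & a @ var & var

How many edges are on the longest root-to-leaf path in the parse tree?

6

[Expr [Term [Factor a] . [Term [Factor a]]] & [Expr [Term [Factor a]] @ [Expr [Term [Factor var]] & [Expr [Term [Factor var]]]]]]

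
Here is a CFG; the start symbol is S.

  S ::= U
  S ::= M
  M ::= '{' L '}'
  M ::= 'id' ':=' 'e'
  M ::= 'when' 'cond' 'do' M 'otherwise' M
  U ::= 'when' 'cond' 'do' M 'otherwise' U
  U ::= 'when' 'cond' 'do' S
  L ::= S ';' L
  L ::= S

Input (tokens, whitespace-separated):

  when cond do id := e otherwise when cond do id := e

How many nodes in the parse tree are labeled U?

2

[S [U when cond do [M id := e] otherwise [U when cond do [S [M id := e]]]]]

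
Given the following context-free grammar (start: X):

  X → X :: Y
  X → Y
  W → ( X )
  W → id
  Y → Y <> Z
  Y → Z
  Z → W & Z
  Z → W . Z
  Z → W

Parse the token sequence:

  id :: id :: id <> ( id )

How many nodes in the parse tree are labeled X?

4

[X [X [X [Y [Z [W id]]]] :: [Y [Z [W id]]]] :: [Y [Y [Z [W id]]] <> [Z [W ( [X [Y [Z [W id]]]] )]]]]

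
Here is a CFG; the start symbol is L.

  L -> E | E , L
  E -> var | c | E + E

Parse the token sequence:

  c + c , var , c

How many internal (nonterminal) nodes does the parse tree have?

8

[L [E [E c] + [E c]] , [L [E var] , [L [E c]]]]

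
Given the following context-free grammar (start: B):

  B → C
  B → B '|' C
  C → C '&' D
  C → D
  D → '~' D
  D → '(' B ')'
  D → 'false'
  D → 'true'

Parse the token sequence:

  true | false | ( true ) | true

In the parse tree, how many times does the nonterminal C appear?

[B [B [B [B [C [D true]]] | [C [D false]]] | [C [D ( [B [C [D true]]] )]]] | [C [D true]]]

5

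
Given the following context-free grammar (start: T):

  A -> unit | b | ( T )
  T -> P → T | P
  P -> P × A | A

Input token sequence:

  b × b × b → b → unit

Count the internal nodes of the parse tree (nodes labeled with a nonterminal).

13

[T [P [P [P [A b]] × [A b]] × [A b]] → [T [P [A b]] → [T [P [A unit]]]]]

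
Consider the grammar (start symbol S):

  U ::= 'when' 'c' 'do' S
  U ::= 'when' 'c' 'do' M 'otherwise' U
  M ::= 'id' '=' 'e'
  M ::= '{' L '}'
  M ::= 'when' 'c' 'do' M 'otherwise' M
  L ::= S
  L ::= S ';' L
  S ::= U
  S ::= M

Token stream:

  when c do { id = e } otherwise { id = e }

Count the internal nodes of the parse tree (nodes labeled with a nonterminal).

[S [M when c do [M { [L [S [M id = e]]] }] otherwise [M { [L [S [M id = e]]] }]]]

10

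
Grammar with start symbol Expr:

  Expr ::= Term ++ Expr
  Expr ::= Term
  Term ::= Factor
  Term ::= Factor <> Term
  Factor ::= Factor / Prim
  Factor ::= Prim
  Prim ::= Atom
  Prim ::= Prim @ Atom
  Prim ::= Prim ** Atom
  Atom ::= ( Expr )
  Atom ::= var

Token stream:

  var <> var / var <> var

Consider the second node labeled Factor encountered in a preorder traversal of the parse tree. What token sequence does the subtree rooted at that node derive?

[Expr [Term [Factor [Prim [Atom var]]] <> [Term [Factor [Factor [Prim [Atom var]]] / [Prim [Atom var]]] <> [Term [Factor [Prim [Atom var]]]]]]]

var / var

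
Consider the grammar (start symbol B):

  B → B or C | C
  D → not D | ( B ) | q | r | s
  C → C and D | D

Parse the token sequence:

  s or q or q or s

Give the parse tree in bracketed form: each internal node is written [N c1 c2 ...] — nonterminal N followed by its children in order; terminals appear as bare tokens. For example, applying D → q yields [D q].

[B [B [B [B [C [D s]]] or [C [D q]]] or [C [D q]]] or [C [D s]]]

B
B or C
B or C or C
B or C or C or C
C or C or C or C
D or C or C or C
s or C or C or C
s or D or C or C
s or q or C or C
s or q or D or C
s or q or q or C
s or q or q or D
s or q or q or s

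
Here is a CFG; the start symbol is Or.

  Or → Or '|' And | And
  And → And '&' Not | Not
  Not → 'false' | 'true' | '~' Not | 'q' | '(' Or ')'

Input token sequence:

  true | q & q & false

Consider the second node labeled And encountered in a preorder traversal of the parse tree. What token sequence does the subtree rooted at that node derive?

q & q & false

[Or [Or [And [Not true]]] | [And [And [And [Not q]] & [Not q]] & [Not false]]]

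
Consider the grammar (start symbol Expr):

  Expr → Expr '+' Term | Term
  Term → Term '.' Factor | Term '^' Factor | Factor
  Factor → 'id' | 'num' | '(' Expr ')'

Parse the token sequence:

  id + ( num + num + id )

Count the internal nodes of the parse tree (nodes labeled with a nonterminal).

15

[Expr [Expr [Term [Factor id]]] + [Term [Factor ( [Expr [Expr [Expr [Term [Factor num]]] + [Term [Factor num]]] + [Term [Factor id]]] )]]]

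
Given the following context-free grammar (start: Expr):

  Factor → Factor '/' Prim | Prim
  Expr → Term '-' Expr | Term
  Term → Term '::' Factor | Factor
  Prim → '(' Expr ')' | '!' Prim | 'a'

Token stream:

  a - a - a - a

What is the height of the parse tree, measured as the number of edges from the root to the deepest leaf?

7

[Expr [Term [Factor [Prim a]]] - [Expr [Term [Factor [Prim a]]] - [Expr [Term [Factor [Prim a]]] - [Expr [Term [Factor [Prim a]]]]]]]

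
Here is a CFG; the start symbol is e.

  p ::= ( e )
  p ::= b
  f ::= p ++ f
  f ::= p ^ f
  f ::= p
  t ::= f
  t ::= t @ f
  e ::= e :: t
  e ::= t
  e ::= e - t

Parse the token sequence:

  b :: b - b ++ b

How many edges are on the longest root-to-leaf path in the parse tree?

6

[e [e [e [t [f [p b]]]] :: [t [f [p b]]]] - [t [f [p b] ++ [f [p b]]]]]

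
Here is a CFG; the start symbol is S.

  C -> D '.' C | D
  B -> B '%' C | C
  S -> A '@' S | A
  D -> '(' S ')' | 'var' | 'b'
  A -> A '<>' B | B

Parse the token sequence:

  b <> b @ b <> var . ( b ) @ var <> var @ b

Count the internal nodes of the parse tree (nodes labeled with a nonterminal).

39

[S [A [A [B [C [D b]]]] <> [B [C [D b]]]] @ [S [A [A [B [C [D b]]]] <> [B [C [D var] . [C [D ( [S [A [B [C [D b]]]]] )]]]]] @ [S [A [A [B [C [D var]]]] <> [B [C [D var]]]] @ [S [A [B [C [D b]]]]]]]]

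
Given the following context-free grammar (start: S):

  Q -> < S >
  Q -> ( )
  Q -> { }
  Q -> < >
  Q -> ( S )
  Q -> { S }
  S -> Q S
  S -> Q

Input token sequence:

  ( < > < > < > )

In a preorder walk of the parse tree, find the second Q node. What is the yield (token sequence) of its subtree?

< >

[S [Q ( [S [Q < >] [S [Q < >] [S [Q < >]]]] )]]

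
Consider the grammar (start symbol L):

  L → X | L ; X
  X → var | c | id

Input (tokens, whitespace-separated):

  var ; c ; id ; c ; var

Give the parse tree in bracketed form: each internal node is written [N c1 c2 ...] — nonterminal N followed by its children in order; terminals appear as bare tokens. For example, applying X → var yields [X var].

L
L ; X
L ; X ; X
L ; X ; X ; X
L ; X ; X ; X ; X
X ; X ; X ; X ; X
var ; X ; X ; X ; X
var ; c ; X ; X ; X
var ; c ; id ; X ; X
var ; c ; id ; c ; X
var ; c ; id ; c ; var

[L [L [L [L [L [X var]] ; [X c]] ; [X id]] ; [X c]] ; [X var]]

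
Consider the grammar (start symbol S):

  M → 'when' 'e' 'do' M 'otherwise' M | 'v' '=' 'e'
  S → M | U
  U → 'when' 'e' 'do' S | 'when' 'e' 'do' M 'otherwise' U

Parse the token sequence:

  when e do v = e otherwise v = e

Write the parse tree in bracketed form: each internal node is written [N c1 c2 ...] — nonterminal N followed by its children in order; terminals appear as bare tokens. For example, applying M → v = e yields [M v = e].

[S [M when e do [M v = e] otherwise [M v = e]]]

S
M
when e do M otherwise M
when e do v = e otherwise M
when e do v = e otherwise v = e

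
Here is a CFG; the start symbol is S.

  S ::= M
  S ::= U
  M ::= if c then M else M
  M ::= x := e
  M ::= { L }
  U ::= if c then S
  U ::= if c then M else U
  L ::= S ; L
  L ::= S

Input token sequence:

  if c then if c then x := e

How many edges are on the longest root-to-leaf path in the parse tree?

6

[S [U if c then [S [U if c then [S [M x := e]]]]]]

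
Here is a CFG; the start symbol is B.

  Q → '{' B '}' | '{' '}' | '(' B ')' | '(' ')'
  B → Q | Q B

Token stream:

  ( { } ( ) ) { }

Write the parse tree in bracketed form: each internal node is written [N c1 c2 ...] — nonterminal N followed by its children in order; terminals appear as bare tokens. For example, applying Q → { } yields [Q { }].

B
Q B
( B ) B
( Q B ) B
( { } B ) B
( { } Q ) B
( { } ( ) ) B
( { } ( ) ) Q
( { } ( ) ) { }

[B [Q ( [B [Q { }] [B [Q ( )]]] )] [B [Q { }]]]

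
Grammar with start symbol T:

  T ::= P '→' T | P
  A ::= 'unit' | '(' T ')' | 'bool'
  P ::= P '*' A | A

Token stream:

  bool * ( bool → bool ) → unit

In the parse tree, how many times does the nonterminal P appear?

5

[T [P [P [A bool]] * [A ( [T [P [A bool]] → [T [P [A bool]]]] )]] → [T [P [A unit]]]]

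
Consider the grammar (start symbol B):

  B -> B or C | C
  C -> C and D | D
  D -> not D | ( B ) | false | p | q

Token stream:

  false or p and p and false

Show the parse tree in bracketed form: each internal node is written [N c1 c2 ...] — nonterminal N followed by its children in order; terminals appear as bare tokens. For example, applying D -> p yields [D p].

[B [B [C [D false]]] or [C [C [C [D p]] and [D p]] and [D false]]]

B
B or C
C or C
D or C
false or C
false or C and D
false or C and D and D
false or D and D and D
false or p and D and D
false or p and p and D
false or p and p and false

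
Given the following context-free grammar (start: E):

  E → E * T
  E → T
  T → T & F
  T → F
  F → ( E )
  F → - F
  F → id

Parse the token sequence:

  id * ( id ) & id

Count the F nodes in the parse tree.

4

[E [E [T [F id]]] * [T [T [F ( [E [T [F id]]] )]] & [F id]]]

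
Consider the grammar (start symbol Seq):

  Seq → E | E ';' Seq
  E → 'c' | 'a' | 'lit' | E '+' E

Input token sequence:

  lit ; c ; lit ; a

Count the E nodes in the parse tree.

[Seq [E lit] ; [Seq [E c] ; [Seq [E lit] ; [Seq [E a]]]]]

4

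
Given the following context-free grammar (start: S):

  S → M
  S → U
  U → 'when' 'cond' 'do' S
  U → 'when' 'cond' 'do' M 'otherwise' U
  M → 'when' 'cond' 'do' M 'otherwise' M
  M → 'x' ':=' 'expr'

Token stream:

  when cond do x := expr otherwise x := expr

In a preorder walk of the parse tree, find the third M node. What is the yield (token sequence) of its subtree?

x := expr

[S [M when cond do [M x := expr] otherwise [M x := expr]]]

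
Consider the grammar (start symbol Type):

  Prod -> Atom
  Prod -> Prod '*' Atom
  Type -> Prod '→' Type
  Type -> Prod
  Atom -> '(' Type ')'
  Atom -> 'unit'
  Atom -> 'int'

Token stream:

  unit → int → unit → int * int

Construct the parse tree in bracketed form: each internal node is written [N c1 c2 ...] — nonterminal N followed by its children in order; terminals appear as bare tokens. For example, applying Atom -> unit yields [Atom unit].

Type
Prod → Type
Atom → Type
unit → Type
unit → Prod → Type
unit → Atom → Type
unit → int → Type
unit → int → Prod → Type
unit → int → Atom → Type
unit → int → unit → Type
unit → int → unit → Prod
unit → int → unit → Prod * Atom
unit → int → unit → Atom * Atom
unit → int → unit → int * Atom
unit → int → unit → int * int

[Type [Prod [Atom unit]] → [Type [Prod [Atom int]] → [Type [Prod [Atom unit]] → [Type [Prod [Prod [Atom int]] * [Atom int]]]]]]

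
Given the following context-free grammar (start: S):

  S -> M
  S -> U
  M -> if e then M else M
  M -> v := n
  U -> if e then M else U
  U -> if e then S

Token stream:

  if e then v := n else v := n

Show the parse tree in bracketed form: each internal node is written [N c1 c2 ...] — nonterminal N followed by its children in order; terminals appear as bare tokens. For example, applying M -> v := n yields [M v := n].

S
M
if e then M else M
if e then v := n else M
if e then v := n else v := n

[S [M if e then [M v := n] else [M v := n]]]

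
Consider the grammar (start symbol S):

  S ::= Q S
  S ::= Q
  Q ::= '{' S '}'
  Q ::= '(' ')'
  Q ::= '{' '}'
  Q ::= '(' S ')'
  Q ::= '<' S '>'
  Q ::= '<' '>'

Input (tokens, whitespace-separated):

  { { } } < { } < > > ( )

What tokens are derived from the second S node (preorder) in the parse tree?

[S [Q { [S [Q { }]] }] [S [Q < [S [Q { }] [S [Q < >]]] >] [S [Q ( )]]]]

{ }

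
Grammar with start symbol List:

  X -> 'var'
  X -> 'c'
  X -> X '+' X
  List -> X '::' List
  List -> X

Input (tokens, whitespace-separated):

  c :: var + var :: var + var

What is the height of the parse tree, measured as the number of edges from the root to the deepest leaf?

[List [X c] :: [List [X [X var] + [X var]] :: [List [X [X var] + [X var]]]]]

5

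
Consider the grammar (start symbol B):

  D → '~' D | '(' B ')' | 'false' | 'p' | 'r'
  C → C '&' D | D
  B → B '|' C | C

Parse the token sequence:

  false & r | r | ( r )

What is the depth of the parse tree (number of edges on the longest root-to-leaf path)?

[B [B [B [C [C [D false]] & [D r]]] | [C [D r]]] | [C [D ( [B [C [D r]]] )]]]

6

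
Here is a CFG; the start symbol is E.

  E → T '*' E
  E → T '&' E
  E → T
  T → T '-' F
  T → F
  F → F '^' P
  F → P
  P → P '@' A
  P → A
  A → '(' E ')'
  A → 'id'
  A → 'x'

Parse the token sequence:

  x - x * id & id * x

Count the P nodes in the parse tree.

[E [T [T [F [P [A x]]]] - [F [P [A x]]]] * [E [T [F [P [A id]]]] & [E [T [F [P [A id]]]] * [E [T [F [P [A x]]]]]]]]

5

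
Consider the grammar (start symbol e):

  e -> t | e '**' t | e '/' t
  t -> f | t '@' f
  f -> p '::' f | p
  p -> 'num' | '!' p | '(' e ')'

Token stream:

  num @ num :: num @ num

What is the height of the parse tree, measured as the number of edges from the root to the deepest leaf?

[e [t [t [t [f [p num]]] @ [f [p num] :: [f [p num]]]] @ [f [p num]]]]

6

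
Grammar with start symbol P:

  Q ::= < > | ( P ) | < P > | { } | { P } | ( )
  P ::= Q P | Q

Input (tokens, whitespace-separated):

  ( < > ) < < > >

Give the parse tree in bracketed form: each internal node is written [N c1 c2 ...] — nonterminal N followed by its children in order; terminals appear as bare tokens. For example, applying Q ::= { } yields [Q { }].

P
Q P
( P ) P
( Q ) P
( < > ) P
( < > ) Q
( < > ) < P >
( < > ) < Q >
( < > ) < < > >

[P [Q ( [P [Q < >]] )] [P [Q < [P [Q < >]] >]]]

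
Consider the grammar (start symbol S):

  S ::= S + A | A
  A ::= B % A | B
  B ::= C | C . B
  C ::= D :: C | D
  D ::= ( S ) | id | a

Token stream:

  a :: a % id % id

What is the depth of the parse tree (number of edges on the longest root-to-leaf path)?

7

[S [A [B [C [D a] :: [C [D a]]]] % [A [B [C [D id]]] % [A [B [C [D id]]]]]]]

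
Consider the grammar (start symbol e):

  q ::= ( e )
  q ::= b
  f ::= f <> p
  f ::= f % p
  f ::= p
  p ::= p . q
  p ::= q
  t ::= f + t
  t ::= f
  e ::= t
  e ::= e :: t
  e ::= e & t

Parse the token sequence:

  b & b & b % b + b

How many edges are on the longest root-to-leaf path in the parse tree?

[e [e [e [t [f [p [q b]]]]] & [t [f [p [q b]]]]] & [t [f [f [p [q b]]] % [p [q b]]] + [t [f [p [q b]]]]]]

7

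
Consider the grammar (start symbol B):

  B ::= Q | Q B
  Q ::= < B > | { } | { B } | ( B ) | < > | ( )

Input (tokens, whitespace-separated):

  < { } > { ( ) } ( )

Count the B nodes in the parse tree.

5

[B [Q < [B [Q { }]] >] [B [Q { [B [Q ( )]] }] [B [Q ( )]]]]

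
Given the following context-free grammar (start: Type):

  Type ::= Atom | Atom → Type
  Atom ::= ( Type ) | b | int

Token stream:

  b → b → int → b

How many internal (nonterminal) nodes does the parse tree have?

8

[Type [Atom b] → [Type [Atom b] → [Type [Atom int] → [Type [Atom b]]]]]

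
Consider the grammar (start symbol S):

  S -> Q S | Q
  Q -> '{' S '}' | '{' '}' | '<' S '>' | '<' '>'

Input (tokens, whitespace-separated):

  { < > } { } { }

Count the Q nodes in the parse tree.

[S [Q { [S [Q < >]] }] [S [Q { }] [S [Q { }]]]]

4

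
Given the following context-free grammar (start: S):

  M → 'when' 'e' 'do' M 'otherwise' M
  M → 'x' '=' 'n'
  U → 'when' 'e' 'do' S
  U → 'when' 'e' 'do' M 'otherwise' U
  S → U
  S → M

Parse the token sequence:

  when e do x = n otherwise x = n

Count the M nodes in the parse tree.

3

[S [M when e do [M x = n] otherwise [M x = n]]]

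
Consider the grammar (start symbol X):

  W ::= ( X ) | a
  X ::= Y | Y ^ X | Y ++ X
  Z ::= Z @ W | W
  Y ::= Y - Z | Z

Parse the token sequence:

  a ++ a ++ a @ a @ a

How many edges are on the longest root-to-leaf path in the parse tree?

[X [Y [Z [W a]]] ++ [X [Y [Z [W a]]] ++ [X [Y [Z [Z [Z [W a]] @ [W a]] @ [W a]]]]]]

8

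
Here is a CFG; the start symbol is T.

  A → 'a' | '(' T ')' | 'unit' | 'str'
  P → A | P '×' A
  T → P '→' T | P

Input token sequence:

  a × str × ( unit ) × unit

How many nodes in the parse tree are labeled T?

2

[T [P [P [P [P [A a]] × [A str]] × [A ( [T [P [A unit]]] )]] × [A unit]]]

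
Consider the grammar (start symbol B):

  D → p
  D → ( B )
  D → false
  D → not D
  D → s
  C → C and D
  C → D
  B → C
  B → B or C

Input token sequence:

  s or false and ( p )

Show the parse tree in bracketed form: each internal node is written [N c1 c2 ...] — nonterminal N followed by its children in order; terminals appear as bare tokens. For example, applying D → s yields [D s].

B
B or C
C or C
D or C
s or C
s or C and D
s or D and D
s or false and D
s or false and ( B )
s or false and ( C )
s or false and ( D )
s or false and ( p )

[B [B [C [D s]]] or [C [C [D false]] and [D ( [B [C [D p]]] )]]]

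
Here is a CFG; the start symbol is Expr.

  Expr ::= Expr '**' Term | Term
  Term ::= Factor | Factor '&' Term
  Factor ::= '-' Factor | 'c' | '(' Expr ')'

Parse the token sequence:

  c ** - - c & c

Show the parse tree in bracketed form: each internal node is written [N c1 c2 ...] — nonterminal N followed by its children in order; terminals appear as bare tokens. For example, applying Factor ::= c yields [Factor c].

[Expr [Expr [Term [Factor c]]] ** [Term [Factor - [Factor - [Factor c]]] & [Term [Factor c]]]]

Expr
Expr ** Term
Term ** Term
Factor ** Term
c ** Term
c ** Factor & Term
c ** - Factor & Term
c ** - - Factor & Term
c ** - - c & Term
c ** - - c & Factor
c ** - - c & c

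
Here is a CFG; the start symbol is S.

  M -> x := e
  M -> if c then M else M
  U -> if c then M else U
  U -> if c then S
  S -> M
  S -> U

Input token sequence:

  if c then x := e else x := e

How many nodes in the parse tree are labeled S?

[S [M if c then [M x := e] else [M x := e]]]

1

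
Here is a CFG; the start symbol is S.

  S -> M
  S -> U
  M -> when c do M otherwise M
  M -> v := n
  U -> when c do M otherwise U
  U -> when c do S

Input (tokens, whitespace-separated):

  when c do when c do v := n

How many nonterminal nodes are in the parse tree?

6

[S [U when c do [S [U when c do [S [M v := n]]]]]]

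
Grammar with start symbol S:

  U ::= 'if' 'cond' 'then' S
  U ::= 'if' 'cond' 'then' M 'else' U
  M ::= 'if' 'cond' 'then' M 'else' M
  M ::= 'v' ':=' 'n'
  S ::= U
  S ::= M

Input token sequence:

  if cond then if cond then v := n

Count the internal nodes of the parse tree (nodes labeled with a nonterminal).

6

[S [U if cond then [S [U if cond then [S [M v := n]]]]]]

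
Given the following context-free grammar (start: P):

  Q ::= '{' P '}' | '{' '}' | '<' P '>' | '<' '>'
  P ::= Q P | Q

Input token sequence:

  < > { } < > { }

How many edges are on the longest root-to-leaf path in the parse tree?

5

[P [Q < >] [P [Q { }] [P [Q < >] [P [Q { }]]]]]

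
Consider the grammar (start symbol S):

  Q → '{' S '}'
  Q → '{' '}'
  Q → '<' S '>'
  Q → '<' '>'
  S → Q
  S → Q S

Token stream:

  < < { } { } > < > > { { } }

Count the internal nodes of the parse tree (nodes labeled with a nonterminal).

14

[S [Q < [S [Q < [S [Q { }] [S [Q { }]]] >] [S [Q < >]]] >] [S [Q { [S [Q { }]] }]]]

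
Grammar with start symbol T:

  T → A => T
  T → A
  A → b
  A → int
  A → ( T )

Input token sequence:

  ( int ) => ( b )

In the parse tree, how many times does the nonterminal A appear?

4

[T [A ( [T [A int]] )] => [T [A ( [T [A b]] )]]]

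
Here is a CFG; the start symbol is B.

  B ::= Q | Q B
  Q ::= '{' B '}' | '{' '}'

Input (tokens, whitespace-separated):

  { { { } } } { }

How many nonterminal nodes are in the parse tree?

[B [Q { [B [Q { [B [Q { }]] }]] }] [B [Q { }]]]

8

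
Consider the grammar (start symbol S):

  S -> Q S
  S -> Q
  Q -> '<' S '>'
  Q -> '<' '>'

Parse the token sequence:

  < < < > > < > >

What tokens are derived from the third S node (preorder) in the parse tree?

< >

[S [Q < [S [Q < [S [Q < >]] >] [S [Q < >]]] >]]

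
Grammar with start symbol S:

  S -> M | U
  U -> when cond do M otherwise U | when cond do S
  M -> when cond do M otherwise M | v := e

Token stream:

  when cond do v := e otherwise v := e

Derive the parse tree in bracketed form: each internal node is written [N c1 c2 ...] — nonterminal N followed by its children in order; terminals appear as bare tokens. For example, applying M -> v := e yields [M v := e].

[S [M when cond do [M v := e] otherwise [M v := e]]]

S
M
when cond do M otherwise M
when cond do v := e otherwise M
when cond do v := e otherwise v := e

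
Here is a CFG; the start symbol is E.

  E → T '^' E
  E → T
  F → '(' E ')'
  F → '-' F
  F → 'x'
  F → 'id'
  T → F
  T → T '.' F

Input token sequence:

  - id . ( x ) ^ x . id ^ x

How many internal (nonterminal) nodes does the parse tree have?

[E [T [T [F - [F id]]] . [F ( [E [T [F x]]] )]] ^ [E [T [T [F x]] . [F id]] ^ [E [T [F x]]]]]

17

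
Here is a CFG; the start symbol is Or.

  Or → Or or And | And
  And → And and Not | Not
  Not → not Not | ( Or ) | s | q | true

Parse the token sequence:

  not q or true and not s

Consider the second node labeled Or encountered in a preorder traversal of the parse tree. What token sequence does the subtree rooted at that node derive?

not q

[Or [Or [And [Not not [Not q]]]] or [And [And [Not true]] and [Not not [Not s]]]]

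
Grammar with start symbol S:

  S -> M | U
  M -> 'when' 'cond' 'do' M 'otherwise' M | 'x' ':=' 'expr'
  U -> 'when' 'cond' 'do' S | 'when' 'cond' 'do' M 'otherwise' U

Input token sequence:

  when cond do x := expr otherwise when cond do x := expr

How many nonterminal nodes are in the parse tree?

[S [U when cond do [M x := expr] otherwise [U when cond do [S [M x := expr]]]]]

6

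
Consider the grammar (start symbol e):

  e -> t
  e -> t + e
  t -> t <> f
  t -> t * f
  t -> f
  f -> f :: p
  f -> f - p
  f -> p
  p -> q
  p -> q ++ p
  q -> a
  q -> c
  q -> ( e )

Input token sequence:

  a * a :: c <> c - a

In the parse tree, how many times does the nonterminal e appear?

1

[e [t [t [t [f [p [q a]]]] * [f [f [p [q a]]] :: [p [q c]]]] <> [f [f [p [q c]]] - [p [q a]]]]]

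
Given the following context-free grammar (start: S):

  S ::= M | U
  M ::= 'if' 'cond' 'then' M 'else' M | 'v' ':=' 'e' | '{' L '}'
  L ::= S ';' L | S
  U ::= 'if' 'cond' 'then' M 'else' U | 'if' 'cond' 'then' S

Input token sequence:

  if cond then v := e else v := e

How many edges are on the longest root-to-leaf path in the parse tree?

[S [M if cond then [M v := e] else [M v := e]]]

3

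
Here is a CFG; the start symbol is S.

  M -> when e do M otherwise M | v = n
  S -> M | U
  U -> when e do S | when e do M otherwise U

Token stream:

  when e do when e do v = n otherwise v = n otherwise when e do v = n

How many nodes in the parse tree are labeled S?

2

[S [U when e do [M when e do [M v = n] otherwise [M v = n]] otherwise [U when e do [S [M v = n]]]]]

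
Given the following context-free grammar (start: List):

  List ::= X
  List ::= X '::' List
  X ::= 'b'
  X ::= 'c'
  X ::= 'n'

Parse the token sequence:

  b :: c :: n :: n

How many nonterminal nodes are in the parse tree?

8

[List [X b] :: [List [X c] :: [List [X n] :: [List [X n]]]]]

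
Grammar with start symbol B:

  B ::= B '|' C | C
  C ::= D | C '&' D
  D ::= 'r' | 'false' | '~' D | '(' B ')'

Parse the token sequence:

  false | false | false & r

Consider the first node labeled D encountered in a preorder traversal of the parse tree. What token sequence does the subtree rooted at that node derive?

[B [B [B [C [D false]]] | [C [D false]]] | [C [C [D false]] & [D r]]]

false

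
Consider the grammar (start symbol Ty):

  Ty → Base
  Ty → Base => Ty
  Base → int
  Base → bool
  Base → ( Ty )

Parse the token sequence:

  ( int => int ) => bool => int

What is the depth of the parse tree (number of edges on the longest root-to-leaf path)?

[Ty [Base ( [Ty [Base int] => [Ty [Base int]]] )] => [Ty [Base bool] => [Ty [Base int]]]]

5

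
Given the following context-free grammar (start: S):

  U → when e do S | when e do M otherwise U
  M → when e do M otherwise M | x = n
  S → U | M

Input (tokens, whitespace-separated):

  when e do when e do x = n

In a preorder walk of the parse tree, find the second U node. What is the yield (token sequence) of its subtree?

when e do x = n

[S [U when e do [S [U when e do [S [M x = n]]]]]]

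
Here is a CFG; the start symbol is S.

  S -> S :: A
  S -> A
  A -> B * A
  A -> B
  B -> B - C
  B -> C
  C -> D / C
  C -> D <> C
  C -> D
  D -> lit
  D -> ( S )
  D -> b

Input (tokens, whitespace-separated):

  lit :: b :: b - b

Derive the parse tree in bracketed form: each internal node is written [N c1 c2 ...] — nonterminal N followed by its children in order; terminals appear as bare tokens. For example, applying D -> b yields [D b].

[S [S [S [A [B [C [D lit]]]]] :: [A [B [C [D b]]]]] :: [A [B [B [C [D b]]] - [C [D b]]]]]

S
S :: A
S :: A :: A
A :: A :: A
B :: A :: A
C :: A :: A
D :: A :: A
lit :: A :: A
lit :: B :: A
lit :: C :: A
lit :: D :: A
lit :: b :: A
lit :: b :: B
lit :: b :: B - C
lit :: b :: C - C
lit :: b :: D - C
lit :: b :: b - C
lit :: b :: b - D
lit :: b :: b - b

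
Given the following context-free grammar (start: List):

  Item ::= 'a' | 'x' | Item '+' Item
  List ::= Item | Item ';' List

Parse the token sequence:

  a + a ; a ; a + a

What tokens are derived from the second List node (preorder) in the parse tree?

a ; a + a

[List [Item [Item a] + [Item a]] ; [List [Item a] ; [List [Item [Item a] + [Item a]]]]]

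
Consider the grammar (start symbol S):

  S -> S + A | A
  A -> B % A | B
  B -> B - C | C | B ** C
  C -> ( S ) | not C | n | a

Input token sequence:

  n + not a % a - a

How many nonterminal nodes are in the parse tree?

14

[S [S [A [B [C n]]]] + [A [B [C not [C a]]] % [A [B [B [C a]] - [C a]]]]]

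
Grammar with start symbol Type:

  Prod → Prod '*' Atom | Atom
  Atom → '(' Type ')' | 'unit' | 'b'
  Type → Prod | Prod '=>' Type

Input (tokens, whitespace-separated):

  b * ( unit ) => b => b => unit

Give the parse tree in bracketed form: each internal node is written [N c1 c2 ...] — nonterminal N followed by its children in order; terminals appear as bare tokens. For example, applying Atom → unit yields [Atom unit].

Type
Prod => Type
Prod * Atom => Type
Atom * Atom => Type
b * Atom => Type
b * ( Type ) => Type
b * ( Prod ) => Type
b * ( Atom ) => Type
b * ( unit ) => Type
b * ( unit ) => Prod => Type
b * ( unit ) => Atom => Type
b * ( unit ) => b => Type
b * ( unit ) => b => Prod => Type
b * ( unit ) => b => Atom => Type
b * ( unit ) => b => b => Type
b * ( unit ) => b => b => Prod
b * ( unit ) => b => b => Atom
b * ( unit ) => b => b => unit

[Type [Prod [Prod [Atom b]] * [Atom ( [Type [Prod [Atom unit]]] )]] => [Type [Prod [Atom b]] => [Type [Prod [Atom b]] => [Type [Prod [Atom unit]]]]]]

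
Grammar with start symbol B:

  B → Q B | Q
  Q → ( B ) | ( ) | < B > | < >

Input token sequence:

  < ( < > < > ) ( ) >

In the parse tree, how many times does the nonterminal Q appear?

5

[B [Q < [B [Q ( [B [Q < >] [B [Q < >]]] )] [B [Q ( )]]] >]]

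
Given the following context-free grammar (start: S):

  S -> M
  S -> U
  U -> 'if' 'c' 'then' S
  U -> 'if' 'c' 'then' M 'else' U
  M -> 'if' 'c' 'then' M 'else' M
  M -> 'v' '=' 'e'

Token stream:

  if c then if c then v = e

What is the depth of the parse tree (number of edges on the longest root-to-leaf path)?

6

[S [U if c then [S [U if c then [S [M v = e]]]]]]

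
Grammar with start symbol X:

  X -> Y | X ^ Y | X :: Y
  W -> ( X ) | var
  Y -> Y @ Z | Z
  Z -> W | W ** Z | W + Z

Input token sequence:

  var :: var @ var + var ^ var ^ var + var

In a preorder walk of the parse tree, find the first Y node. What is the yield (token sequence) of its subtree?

var

[X [X [X [X [Y [Z [W var]]]] :: [Y [Y [Z [W var]]] @ [Z [W var] + [Z [W var]]]]] ^ [Y [Z [W var]]]] ^ [Y [Z [W var] + [Z [W var]]]]]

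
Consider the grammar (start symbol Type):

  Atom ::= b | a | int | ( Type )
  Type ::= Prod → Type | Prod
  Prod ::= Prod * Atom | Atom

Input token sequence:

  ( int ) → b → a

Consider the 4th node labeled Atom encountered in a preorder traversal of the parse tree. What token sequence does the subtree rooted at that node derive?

a

[Type [Prod [Atom ( [Type [Prod [Atom int]]] )]] → [Type [Prod [Atom b]] → [Type [Prod [Atom a]]]]]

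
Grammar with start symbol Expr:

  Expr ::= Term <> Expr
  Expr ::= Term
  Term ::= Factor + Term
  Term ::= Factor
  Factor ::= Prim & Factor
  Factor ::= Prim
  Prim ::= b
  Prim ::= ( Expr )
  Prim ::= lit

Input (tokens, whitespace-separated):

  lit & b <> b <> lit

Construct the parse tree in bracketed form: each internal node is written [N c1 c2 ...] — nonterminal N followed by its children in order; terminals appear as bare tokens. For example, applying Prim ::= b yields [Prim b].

[Expr [Term [Factor [Prim lit] & [Factor [Prim b]]]] <> [Expr [Term [Factor [Prim b]]] <> [Expr [Term [Factor [Prim lit]]]]]]

Expr
Term <> Expr
Factor <> Expr
Prim & Factor <> Expr
lit & Factor <> Expr
lit & Prim <> Expr
lit & b <> Expr
lit & b <> Term <> Expr
lit & b <> Factor <> Expr
lit & b <> Prim <> Expr
lit & b <> b <> Expr
lit & b <> b <> Term
lit & b <> b <> Factor
lit & b <> b <> Prim
lit & b <> b <> lit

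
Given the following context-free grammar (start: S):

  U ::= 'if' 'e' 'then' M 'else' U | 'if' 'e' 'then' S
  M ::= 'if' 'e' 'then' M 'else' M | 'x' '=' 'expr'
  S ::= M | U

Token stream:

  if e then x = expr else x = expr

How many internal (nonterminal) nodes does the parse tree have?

4

[S [M if e then [M x = expr] else [M x = expr]]]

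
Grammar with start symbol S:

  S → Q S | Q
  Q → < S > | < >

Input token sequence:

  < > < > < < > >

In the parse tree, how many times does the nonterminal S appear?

[S [Q < >] [S [Q < >] [S [Q < [S [Q < >]] >]]]]

4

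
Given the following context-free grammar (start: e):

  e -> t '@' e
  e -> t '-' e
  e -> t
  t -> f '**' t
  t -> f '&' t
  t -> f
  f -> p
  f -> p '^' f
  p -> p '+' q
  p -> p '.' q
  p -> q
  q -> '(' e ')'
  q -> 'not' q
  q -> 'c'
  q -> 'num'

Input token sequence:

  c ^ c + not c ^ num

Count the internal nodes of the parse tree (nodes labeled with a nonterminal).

14

[e [t [f [p [q c]] ^ [f [p [p [q c]] + [q not [q c]]] ^ [f [p [q num]]]]]]]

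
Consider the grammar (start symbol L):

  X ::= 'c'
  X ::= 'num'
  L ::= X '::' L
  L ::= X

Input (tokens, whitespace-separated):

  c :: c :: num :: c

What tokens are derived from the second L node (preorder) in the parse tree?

c :: num :: c

[L [X c] :: [L [X c] :: [L [X num] :: [L [X c]]]]]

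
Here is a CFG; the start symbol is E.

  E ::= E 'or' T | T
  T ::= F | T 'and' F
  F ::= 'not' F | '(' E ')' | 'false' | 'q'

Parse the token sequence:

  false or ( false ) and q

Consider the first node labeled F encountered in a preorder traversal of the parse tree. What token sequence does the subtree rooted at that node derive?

[E [E [T [F false]]] or [T [T [F ( [E [T [F false]]] )]] and [F q]]]

false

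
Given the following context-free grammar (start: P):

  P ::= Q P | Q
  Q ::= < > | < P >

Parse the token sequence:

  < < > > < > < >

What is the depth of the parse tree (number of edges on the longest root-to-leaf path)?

4

[P [Q < [P [Q < >]] >] [P [Q < >] [P [Q < >]]]]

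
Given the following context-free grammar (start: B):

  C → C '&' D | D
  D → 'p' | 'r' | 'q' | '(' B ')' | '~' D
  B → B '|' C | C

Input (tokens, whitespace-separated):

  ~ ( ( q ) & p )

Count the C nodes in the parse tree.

[B [C [D ~ [D ( [B [C [C [D ( [B [C [D q]]] )]] & [D p]]] )]]]]

4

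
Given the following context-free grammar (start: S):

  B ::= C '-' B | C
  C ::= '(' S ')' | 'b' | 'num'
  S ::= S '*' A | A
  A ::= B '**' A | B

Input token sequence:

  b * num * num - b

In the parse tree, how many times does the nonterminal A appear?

[S [S [S [A [B [C b]]]] * [A [B [C num]]]] * [A [B [C num] - [B [C b]]]]]

3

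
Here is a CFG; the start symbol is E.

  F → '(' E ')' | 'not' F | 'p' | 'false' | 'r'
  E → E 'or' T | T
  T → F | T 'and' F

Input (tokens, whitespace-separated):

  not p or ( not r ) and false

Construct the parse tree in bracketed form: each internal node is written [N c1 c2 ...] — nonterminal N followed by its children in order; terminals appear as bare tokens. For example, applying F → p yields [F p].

[E [E [T [F not [F p]]]] or [T [T [F ( [E [T [F not [F r]]]] )]] and [F false]]]

E
E or T
T or T
F or T
not F or T
not p or T
not p or T and F
not p or F and F
not p or ( E ) and F
not p or ( T ) and F
not p or ( F ) and F
not p or ( not F ) and F
not p or ( not r ) and F
not p or ( not r ) and false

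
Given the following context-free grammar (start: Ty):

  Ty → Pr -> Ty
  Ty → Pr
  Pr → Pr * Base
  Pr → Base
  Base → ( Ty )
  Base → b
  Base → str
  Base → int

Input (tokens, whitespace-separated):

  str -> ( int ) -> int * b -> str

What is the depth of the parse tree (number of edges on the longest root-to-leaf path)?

7

[Ty [Pr [Base str]] -> [Ty [Pr [Base ( [Ty [Pr [Base int]]] )]] -> [Ty [Pr [Pr [Base int]] * [Base b]] -> [Ty [Pr [Base str]]]]]]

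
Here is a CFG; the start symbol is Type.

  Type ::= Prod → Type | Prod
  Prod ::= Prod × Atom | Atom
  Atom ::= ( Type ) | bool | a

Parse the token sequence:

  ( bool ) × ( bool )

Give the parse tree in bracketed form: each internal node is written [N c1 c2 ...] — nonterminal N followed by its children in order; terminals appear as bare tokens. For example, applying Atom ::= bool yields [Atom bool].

[Type [Prod [Prod [Atom ( [Type [Prod [Atom bool]]] )]] × [Atom ( [Type [Prod [Atom bool]]] )]]]

Type
Prod
Prod × Atom
Atom × Atom
( Type ) × Atom
( Prod ) × Atom
( Atom ) × Atom
( bool ) × Atom
( bool ) × ( Type )
( bool ) × ( Prod )
( bool ) × ( Atom )
( bool ) × ( bool )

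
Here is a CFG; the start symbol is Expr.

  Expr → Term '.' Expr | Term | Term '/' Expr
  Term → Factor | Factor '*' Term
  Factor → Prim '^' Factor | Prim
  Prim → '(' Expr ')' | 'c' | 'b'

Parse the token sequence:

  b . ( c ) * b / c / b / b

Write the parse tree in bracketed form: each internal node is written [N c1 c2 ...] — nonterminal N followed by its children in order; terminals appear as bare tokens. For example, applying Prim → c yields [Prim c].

[Expr [Term [Factor [Prim b]]] . [Expr [Term [Factor [Prim ( [Expr [Term [Factor [Prim c]]]] )]] * [Term [Factor [Prim b]]]] / [Expr [Term [Factor [Prim c]]] / [Expr [Term [Factor [Prim b]]] / [Expr [Term [Factor [Prim b]]]]]]]]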